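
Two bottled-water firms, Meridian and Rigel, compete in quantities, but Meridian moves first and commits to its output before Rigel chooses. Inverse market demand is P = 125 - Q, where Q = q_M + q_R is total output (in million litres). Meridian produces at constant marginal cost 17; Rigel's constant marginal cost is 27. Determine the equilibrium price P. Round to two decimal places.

46.50

The follower Rigel best-responds to any q_M: π_R = (125 - Q)q_R - 27q_R.
Setting the follower's marginal profit to zero, 98 - q_M - 2q_R = 0, i.e. q_R = (98 - q_M)/2.
Meridian substitutes q_R(q_M) into its own profit: π_M = q_M(125 - q_M - (98 - q_M)/2) - 17q_M = (76 - (1/2)q_M)q_M - 17q_M.
Maximising: ∂π_M/∂q_M = 59 - q_M = 0, giving q_M = 59.
Then q_R = (98 - 59)/2 = 39/2.
Total output Q = 157/2, so price P = 125 - 157/2 = 93/2.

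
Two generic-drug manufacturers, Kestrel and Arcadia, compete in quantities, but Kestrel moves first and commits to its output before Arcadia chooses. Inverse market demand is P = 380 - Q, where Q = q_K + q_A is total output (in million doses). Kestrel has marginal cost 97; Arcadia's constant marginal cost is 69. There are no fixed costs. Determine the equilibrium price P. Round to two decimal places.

The follower Arcadia best-responds to any q_K: π_A = (380 - Q)q_A - 69q_A.
∂π_A/∂q_A = 311 - q_K - 2q_A = 0 gives the reaction function q_A = (311 - q_K)/2.
Kestrel substitutes q_A(q_K) into its own profit: π_K = q_K(380 - q_K - (311 - q_K)/2) - 97q_K = (449/2 - (1/2)q_K)q_K - 97q_K.
The leader's first-order condition 255/2 - q_K = 0 yields q_K = 255/2.
Then q_A = (311 - 255/2)/2 = 367/4.
Total output Q = 877/4, so price P = 380 - 877/4 = 643/4.

160.75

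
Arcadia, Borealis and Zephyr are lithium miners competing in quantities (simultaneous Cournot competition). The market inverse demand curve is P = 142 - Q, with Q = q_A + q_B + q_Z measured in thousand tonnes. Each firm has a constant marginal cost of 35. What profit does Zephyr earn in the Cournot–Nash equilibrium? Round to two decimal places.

A representative firm's profit is π_i = q_i(142 - Q) - 35q_i.
Setting ∂π_i/∂q_i = 0 with rivals' quantities fixed: 107 - 2q_i - Σ_{j≠i} q_j = 0.
With identical firms every q_j equals q_i, so Σ_{j≠i} q_j = 2q_i and 107 = 4q_i, giving q_i = 107/4.
Price P = 142 - 321/4 = 247/4.
Zephyr's profit: (247/4 - 35)·(107/4) = 715.5625.

715.56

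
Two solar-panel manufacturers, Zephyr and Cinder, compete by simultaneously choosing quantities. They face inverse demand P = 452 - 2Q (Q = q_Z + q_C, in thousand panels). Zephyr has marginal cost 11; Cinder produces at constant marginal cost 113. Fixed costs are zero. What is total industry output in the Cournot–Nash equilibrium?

130

Zephyr's profit: π_Z = (452 - 2Q)q_Z - (11q_Z). Setting ∂π_Z/∂q_Z = 0: 441 - 4q_Z - 2(q_C) = 0.
Cinder's first-order condition: 339 - 4q_C - 2(q_Z) = 0.
Rearranging gives the reaction functions q_Z = (441 - 2q_C)/4 and q_C = (339 - 2q_Z)/4.
Substituting one into the other gives q_Z = 181/2 and q_C = 79/2.
Total output Q = 181/2 + 79/2 = 130.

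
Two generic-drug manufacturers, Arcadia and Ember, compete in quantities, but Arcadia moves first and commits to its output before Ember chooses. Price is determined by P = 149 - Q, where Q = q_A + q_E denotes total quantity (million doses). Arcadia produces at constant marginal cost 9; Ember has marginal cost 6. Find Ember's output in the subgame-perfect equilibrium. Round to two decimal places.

37.25

The follower Ember best-responds to any q_A: π_E = (149 - Q)q_E - 6q_E.
Follower FOC: 143 - q_A - 2q_E = 0, so q_E(q_A) = (143 - q_A)/2.
The leader anticipates this reaction. Substituting into P = 149 - Q gives P = 155/2 - (1/2)q_A, so π_A = (155/2 - (1/2)q_A)q_A - 9q_A.
Leader FOC: 137/2 - q_A = 0, so q_A = 137/2.
Then q_E = (143 - 137/2)/2 = 149/4.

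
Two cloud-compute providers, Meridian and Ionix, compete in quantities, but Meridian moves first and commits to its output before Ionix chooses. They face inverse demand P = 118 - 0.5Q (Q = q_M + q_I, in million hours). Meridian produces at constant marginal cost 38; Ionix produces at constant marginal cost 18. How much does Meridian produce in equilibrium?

Solve by backward induction. Given q_M, the follower Ionix maximises π_I = (118 - (1/2)q_M - (1/2)q_I)q_I - 18q_I.
Follower FOC: 100 - (1/2)q_M - q_I = 0, so q_I(q_M) = (100 - (1/2)q_M).
The leader anticipates this reaction. Substituting into P = 118 - 0.5Q gives P = 68 - (1/4)q_M, so π_M = (68 - (1/4)q_M)q_M - 38q_M.
Maximising: ∂π_M/∂q_M = 30 - (1/2)q_M = 0, giving q_M = 60.
Then q_I = (100 - (1/2)·60) = 70.

60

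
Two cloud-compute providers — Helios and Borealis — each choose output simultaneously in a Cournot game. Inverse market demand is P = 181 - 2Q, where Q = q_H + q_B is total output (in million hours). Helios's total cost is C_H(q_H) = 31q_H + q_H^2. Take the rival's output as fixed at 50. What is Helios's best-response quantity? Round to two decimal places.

With the rival's output fixed at 50, Helios's profit is π_H = (181 - 2·50 - 2q_H)q_H - (31q_H + q_H²) = (81 - 2q_H)q_H - (31q_H + q_H²).
∂π_H/∂q_H = 50 - 6q_H = 0, so q_H = 25/3.

8.33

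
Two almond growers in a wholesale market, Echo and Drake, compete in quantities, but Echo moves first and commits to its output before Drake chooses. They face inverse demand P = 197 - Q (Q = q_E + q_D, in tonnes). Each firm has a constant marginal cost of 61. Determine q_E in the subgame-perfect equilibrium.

The follower Drake best-responds to any q_E: π_D = (197 - Q)q_D - 61q_D.
∂π_D/∂q_D = 136 - q_E - 2q_D = 0 gives the reaction function q_D = (136 - q_E)/2.
The leader anticipates this reaction. Substituting into P = 197 - Q gives P = 129 - (1/2)q_E, so π_E = (129 - (1/2)q_E)q_E - 61q_E.
Maximising: ∂π_E/∂q_E = 68 - q_E = 0, giving q_E = 68.
Then q_D = (136 - 68)/2 = 34.

68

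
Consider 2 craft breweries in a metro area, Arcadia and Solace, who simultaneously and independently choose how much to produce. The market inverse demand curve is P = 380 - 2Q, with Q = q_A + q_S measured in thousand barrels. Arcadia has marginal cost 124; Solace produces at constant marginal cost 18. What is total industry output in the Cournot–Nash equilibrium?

103

Arcadia's profit: π_A = (380 - 2Q)q_A - (124q_A). Setting ∂π_A/∂q_A = 0: 256 - 4q_A - 2(q_S) = 0.
Solace's profit: π_S = (380 - 2Q)q_S - (18q_S). Setting ∂π_S/∂q_S = 0: 362 - 4q_S - 2(q_A) = 0.
Rearranging gives the reaction functions q_A = (256 - 2q_S)/4 and q_S = (362 - 2q_A)/4.
Substituting one into the other gives q_A = 25 and q_S = 78.
Total output Q = 25 + 78 = 103.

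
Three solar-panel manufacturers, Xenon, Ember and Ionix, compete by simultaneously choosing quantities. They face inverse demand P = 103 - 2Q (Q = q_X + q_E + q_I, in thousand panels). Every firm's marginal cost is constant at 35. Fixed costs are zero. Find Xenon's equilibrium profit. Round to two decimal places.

A representative firm's profit is π_i = q_i(103 - 2Q) - 35q_i.
First-order condition (treating rivals' output as given): 68 - 4q_i - 2·Σ_{j≠i} q_j = 0.
With identical firms every q_j equals q_i, so Σ_{j≠i} q_j = 2q_i and 68 = 8q_i, giving q_i = 17/2.
Price P = 103 - 2·(51/2) = 52.
Xenon's profit: (52 - 35)·(17/2) = 289/2.

144.50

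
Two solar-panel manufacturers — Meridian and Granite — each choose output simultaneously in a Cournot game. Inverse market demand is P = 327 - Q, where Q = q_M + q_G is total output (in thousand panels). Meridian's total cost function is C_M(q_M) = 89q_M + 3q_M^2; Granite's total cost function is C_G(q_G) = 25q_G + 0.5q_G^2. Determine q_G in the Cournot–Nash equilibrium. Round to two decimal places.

94.70

Meridian's profit: π_M = (327 - Q)q_M - (89q_M + 3q_M²). Setting ∂π_M/∂q_M = 0: 238 - 8q_M - (q_G) = 0.
Granite's profit: π_G = (327 - Q)q_G - (25q_G + (1/2)q_G²). Setting ∂π_G/∂q_G = 0: 302 - 3q_G - (q_M) = 0.
Best responses: q_M = (238 - q_G)/8, q_G = (302 - q_M)/3.
Solving the pair: q_M = 412/23, q_G = 94.6957.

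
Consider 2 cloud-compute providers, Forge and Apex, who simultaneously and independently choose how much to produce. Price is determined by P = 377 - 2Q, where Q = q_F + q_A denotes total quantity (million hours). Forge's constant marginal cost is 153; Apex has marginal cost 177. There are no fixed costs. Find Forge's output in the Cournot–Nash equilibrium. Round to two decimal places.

41.33

Forge's profit: π_F = (377 - 2Q)q_F - (153q_F). Setting ∂π_F/∂q_F = 0: 224 - 4q_F - 2(q_A) = 0.
Apex's first-order condition: 200 - 4q_A - 2(q_F) = 0.
Rearranging gives the reaction functions q_F = (224 - 2q_A)/4 and q_A = (200 - 2q_F)/4.
Solving the pair: q_F = 124/3, q_A = 88/3.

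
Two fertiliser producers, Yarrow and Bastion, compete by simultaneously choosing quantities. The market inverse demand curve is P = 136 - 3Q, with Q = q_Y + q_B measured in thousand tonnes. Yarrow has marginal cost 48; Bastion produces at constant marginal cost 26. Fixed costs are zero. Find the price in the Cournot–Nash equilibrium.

Yarrow's profit: π_Y = (136 - 3Q)q_Y - (48q_Y). Setting ∂π_Y/∂q_Y = 0: 88 - 6q_Y - 3(q_B) = 0.
Bastion's first-order condition: 110 - 6q_B - 3(q_Y) = 0.
Rearranging gives the reaction functions q_Y = (88 - 3q_B)/6 and q_B = (110 - 3q_Y)/6.
Solving the pair: q_Y = 22/3, q_B = 44/3.
Total output Q = 22, so price P = 136 - 3·22 = 70.

70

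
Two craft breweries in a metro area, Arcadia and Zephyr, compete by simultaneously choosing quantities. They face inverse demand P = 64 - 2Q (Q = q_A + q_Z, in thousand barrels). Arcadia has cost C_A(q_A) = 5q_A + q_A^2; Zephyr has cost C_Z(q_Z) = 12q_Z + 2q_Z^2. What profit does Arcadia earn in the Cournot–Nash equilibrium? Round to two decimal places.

Arcadia's profit: π_A = (64 - 2Q)q_A - (5q_A + q_A²). Setting ∂π_A/∂q_A = 0: 59 - 6q_A - 2(q_Z) = 0.
Zephyr's first-order condition: 52 - 8q_Z - 2(q_A) = 0.
Best responses: q_A = (59 - 2q_Z)/6, q_Z = (52 - 2q_A)/8.
Substituting one into the other gives q_A = 92/11 and q_Z = 97/22.
Price P = 64 - 2·(281/22) = 423/11.
Arcadia's profit: (423/11)·(92/11) - 5·(92/11) - (92/11)² = 209.8512.

209.85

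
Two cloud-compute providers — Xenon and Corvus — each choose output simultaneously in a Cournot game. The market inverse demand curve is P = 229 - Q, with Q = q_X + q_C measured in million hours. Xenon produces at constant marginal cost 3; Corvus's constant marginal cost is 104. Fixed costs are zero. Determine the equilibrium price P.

Xenon's profit: π_X = (229 - Q)q_X - (3q_X). Setting ∂π_X/∂q_X = 0: 226 - 2q_X - (q_C) = 0.
Corvus's profit: π_C = (229 - Q)q_C - (104q_C). Setting ∂π_C/∂q_C = 0: 125 - 2q_C - (q_X) = 0.
Best responses: q_X = (226 - q_C)/2, q_C = (125 - q_X)/2.
Substituting one into the other gives q_X = 109 and q_C = 8.
Total output Q = 117, so price P = 229 - 117 = 112.

112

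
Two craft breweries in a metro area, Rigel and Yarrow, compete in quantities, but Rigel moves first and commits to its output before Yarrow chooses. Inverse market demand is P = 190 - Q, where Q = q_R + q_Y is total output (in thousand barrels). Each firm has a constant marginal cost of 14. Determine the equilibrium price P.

58

Solve by backward induction. Given q_R, the follower Yarrow maximises π_Y = (190 - q_R - q_Y)q_Y - 14q_Y.
Setting the follower's marginal profit to zero, 176 - q_R - 2q_Y = 0, i.e. q_Y = (176 - q_R)/2.
Rigel substitutes q_Y(q_R) into its own profit: π_R = q_R(190 - q_R - (176 - q_R)/2) - 14q_R = (102 - (1/2)q_R)q_R - 14q_R.
Leader FOC: 88 - q_R = 0, so q_R = 88.
Then q_Y = (176 - 88)/2 = 44.
Total output Q = 132, so price P = 190 - 132 = 58.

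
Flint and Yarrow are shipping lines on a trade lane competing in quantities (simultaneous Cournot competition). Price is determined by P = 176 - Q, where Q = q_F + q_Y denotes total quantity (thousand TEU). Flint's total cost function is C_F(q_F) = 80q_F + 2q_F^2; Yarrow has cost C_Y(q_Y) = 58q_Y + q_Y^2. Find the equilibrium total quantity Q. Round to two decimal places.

38.17

Flint's profit: π_F = (176 - Q)q_F - (80q_F + 2q_F²). Setting ∂π_F/∂q_F = 0: 96 - 6q_F - (q_Y) = 0.
Yarrow's profit: π_Y = (176 - Q)q_Y - (58q_Y + q_Y²). Setting ∂π_Y/∂q_Y = 0: 118 - 4q_Y - (q_F) = 0.
So q_F = (96 - q_Y)/6 and q_Y = (118 - q_F)/4.
Substituting one into the other gives q_F = 266/23 and q_Y = 612/23.
Total output Q = 266/23 + 612/23 = 878/23.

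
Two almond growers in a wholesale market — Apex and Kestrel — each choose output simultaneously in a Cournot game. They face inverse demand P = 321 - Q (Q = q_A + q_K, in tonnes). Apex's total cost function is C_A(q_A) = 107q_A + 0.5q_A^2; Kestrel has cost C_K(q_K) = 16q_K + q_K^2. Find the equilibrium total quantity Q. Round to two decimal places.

Apex's profit: π_A = (321 - Q)q_A - (107q_A + (1/2)q_A²). Setting ∂π_A/∂q_A = 0: 214 - 3q_A - (q_K) = 0.
Kestrel's first-order condition: 305 - 4q_K - (q_A) = 0.
Rearranging gives the reaction functions q_A = (214 - q_K)/3 and q_K = (305 - q_A)/4.
Substituting one into the other gives q_A = 551/11 and q_K = 701/11.
Total output Q = 551/11 + 701/11 = 1252/11.

113.82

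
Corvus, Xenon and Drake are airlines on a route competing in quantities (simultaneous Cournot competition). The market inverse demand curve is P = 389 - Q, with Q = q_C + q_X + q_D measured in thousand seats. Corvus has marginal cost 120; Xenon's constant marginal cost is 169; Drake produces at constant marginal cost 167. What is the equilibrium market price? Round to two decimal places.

211.25

Corvus's profit: π_C = (389 - Q)q_C - (120q_C). Setting ∂π_C/∂q_C = 0: 269 - 2q_C - (q_X + q_D) = 0.
Xenon's first-order condition: 220 - 2q_X - (q_C + q_D) = 0.
Drake's first-order condition: 222 - 2q_D - (q_C + q_X) = 0.
Adding the 3 first-order conditions: 711 − 4Q = 0, so Q = 711/4.
Back-substituting: q_C = (269 − 711/4) = 365/4, q_X = (220 − 711/4) = 169/4, q_D = (222 − 711/4) = 177/4.
Total output Q = 711/4, so price P = 389 - 711/4 = 845/4.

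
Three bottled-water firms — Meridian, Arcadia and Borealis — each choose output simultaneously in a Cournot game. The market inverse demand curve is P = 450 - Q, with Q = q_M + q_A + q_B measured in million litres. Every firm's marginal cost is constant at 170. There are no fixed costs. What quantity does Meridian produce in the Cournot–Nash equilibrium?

70

A representative firm's profit is π_i = q_i(450 - Q) - 170q_i.
Setting ∂π_i/∂q_i = 0 with rivals' quantities fixed: 280 - 2q_i - Σ_{j≠i} q_j = 0.
With identical firms every q_j equals q_i, so Σ_{j≠i} q_j = 2q_i and 280 = 4q_i, giving q_i = 70.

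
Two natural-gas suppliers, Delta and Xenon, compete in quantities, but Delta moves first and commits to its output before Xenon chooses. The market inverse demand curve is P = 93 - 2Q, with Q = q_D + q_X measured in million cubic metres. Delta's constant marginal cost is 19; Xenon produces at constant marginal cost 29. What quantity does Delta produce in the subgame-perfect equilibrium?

Solve by backward induction. Given q_D, the follower Xenon maximises π_X = (93 - 2q_D - 2q_X)q_X - 29q_X.
Follower FOC: 64 - 2q_D - 4q_X = 0, so q_X(q_D) = (64 - 2q_D)/4.
Delta substitutes q_X(q_D) into its own profit: π_D = q_D(93 - 2q_D - (64 - 2q_D)/2) - 19q_D = (61 - q_D)q_D - 19q_D.
Leader FOC: 42 - 2q_D = 0, so q_D = 21.
Then q_X = (64 - 2·21)/4 = 11/2.

21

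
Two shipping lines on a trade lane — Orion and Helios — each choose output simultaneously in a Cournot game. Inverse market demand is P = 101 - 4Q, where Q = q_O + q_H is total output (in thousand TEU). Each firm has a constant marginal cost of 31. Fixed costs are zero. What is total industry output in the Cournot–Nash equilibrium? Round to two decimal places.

Each firm earns π_i = (101 - 4Q)q_i - 31q_i.
First-order condition (treating rivals' output as given): 70 - 8q_i - 4q_j = 0.
By symmetry each firm produces the same amount; substituting q_j = q_i yields q_i = 70/12 = 35/6.
Total output Q = 35/6 + 35/6 = 35/3.

11.67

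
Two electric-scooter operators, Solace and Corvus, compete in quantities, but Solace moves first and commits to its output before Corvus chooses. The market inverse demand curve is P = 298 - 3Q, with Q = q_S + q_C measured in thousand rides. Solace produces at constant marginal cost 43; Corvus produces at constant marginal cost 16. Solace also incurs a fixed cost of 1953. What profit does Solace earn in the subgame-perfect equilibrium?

213

The follower Corvus best-responds to any q_S: π_C = (298 - 3Q)q_C - 16q_C.
∂π_C/∂q_C = 282 - 3q_S - 6q_C = 0 gives the reaction function q_C = (282 - 3q_S)/6.
The leader anticipates this reaction. Substituting into P = 298 - 3Q gives P = 157 - (3/2)q_S, so π_S = (157 - (3/2)q_S)q_S - 43q_S.
Leader FOC: 114 - 3q_S = 0, so q_S = 38.
Then q_C = (282 - 3·38)/6 = 28.
Price P = 298 - 3·66 = 100.
Solace's profit: (100 - 43)·38 - 1953 = 213.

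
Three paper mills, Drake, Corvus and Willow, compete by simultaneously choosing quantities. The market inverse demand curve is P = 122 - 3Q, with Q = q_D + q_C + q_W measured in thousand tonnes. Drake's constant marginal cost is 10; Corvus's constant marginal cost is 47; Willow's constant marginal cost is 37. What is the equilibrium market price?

54

Drake's profit: π_D = (122 - 3Q)q_D - (10q_D). Setting ∂π_D/∂q_D = 0: 112 - 6q_D - 3(q_C + q_W) = 0.
Corvus's profit: π_C = (122 - 3Q)q_C - (47q_C). Setting ∂π_C/∂q_C = 0: 75 - 6q_C - 3(q_D + q_W) = 0.
Willow's first-order condition: 85 - 6q_W - 3(q_D + q_C) = 0.
Adding the 3 first-order conditions: 272 − 12Q = 0, so Q = 68/3.
Back-substituting: q_D = (112 − 68)/3 = 44/3, q_C = (75 − 68)/3 = 7/3, q_W = (85 − 68)/3 = 17/3.
Total output Q = 68/3, so price P = 122 - 3·(68/3) = 54.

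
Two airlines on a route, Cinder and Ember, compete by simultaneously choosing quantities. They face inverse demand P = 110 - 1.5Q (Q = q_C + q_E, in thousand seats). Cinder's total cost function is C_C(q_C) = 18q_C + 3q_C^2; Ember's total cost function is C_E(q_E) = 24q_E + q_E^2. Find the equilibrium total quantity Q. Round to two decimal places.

Cinder's profit: π_C = (110 - 1.5Q)q_C - (18q_C + 3q_C²). Setting ∂π_C/∂q_C = 0: 92 - 9q_C - (3/2)(q_E) = 0.
Ember's profit: π_E = (110 - 1.5Q)q_E - (24q_E + q_E²). Setting ∂π_E/∂q_E = 0: 86 - 5q_E - (3/2)(q_C) = 0.
So q_C = (92 - (3/2)q_E)/9 and q_E = (86 - (3/2)q_C)/5.
Substituting one into the other gives q_C = 1324/171 and q_E = 848/57.
Total output Q = 1324/171 + 848/57 = 22.6199.

22.62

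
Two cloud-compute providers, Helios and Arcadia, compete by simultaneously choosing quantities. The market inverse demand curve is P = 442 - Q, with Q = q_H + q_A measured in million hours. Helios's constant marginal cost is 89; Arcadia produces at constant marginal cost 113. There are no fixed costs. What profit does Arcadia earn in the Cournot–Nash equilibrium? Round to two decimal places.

Helios's profit: π_H = (442 - Q)q_H - (89q_H). Setting ∂π_H/∂q_H = 0: 353 - 2q_H - (q_A) = 0.
Arcadia's profit: π_A = (442 - Q)q_A - (113q_A). Setting ∂π_A/∂q_A = 0: 329 - 2q_A - (q_H) = 0.
Best responses: q_H = (353 - q_A)/2, q_A = (329 - q_H)/2.
Substituting one into the other gives q_H = 377/3 and q_A = 305/3.
Price P = 442 - 682/3 = 644/3.
Arcadia's profit: (644/3 - 113)·(305/3) = 10336.1111.

10336.11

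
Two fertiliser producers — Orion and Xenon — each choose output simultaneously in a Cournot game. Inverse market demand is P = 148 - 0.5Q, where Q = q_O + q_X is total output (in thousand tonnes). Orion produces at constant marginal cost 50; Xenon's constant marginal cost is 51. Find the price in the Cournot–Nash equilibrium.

83

Orion's profit: π_O = (148 - 0.5Q)q_O - (50q_O). Setting ∂π_O/∂q_O = 0: 98 - q_O - (1/2)(q_X) = 0.
Xenon's first-order condition: 97 - q_X - (1/2)(q_O) = 0.
So q_O = (98 - (1/2)q_X) and q_X = (97 - (1/2)q_O).
Solving the pair: q_O = 66, q_X = 64.
Total output Q = 130, so price P = 148 - (1/2)·130 = 83.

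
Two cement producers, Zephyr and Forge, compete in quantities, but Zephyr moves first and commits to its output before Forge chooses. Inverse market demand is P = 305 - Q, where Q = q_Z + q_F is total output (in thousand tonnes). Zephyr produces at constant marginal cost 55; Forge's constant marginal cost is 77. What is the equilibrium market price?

The follower Forge best-responds to any q_Z: π_F = (305 - Q)q_F - 77q_F.
Follower FOC: 228 - q_Z - 2q_F = 0, so q_F(q_Z) = (228 - q_Z)/2.
Zephyr substitutes q_F(q_Z) into its own profit: π_Z = q_Z(305 - q_Z - (228 - q_Z)/2) - 55q_Z = (191 - (1/2)q_Z)q_Z - 55q_Z.
The leader's first-order condition 136 - q_Z = 0 yields q_Z = 136.
Then q_F = (228 - 136)/2 = 46.
Total output Q = 182, so price P = 305 - 182 = 123.

123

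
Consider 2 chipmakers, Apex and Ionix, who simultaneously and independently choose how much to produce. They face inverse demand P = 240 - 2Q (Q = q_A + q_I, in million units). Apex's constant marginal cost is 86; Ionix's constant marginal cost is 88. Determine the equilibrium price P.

138

Apex's profit: π_A = (240 - 2Q)q_A - (86q_A). Setting ∂π_A/∂q_A = 0: 154 - 4q_A - 2(q_I) = 0.
Ionix's profit: π_I = (240 - 2Q)q_I - (88q_I). Setting ∂π_I/∂q_I = 0: 152 - 4q_I - 2(q_A) = 0.
So q_A = (154 - 2q_I)/4 and q_I = (152 - 2q_A)/4.
Substituting one into the other gives q_A = 26 and q_I = 25.
Total output Q = 51, so price P = 240 - 2·51 = 138.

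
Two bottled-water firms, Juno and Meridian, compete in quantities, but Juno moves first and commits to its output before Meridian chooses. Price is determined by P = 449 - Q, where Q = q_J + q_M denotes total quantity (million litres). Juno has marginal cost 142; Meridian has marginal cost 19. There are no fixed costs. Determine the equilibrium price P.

Solve by backward induction. Given q_J, the follower Meridian maximises π_M = (449 - q_J - q_M)q_M - 19q_M.
Setting the follower's marginal profit to zero, 430 - q_J - 2q_M = 0, i.e. q_M = (430 - q_J)/2.
Juno substitutes q_M(q_J) into its own profit: π_J = q_J(449 - q_J - (430 - q_J)/2) - 142q_J = (234 - (1/2)q_J)q_J - 142q_J.
The leader's first-order condition 92 - q_J = 0 yields q_J = 92.
Then q_M = (430 - 92)/2 = 169.
Total output Q = 261, so price P = 449 - 261 = 188.

188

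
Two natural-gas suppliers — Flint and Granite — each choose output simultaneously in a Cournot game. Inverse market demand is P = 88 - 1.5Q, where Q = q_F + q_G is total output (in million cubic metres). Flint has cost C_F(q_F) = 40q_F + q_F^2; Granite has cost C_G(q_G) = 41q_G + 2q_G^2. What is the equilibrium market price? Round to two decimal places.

68.37

Flint's profit: π_F = (88 - 1.5Q)q_F - (40q_F + q_F²). Setting ∂π_F/∂q_F = 0: 48 - 5q_F - (3/2)(q_G) = 0.
Granite's profit: π_G = (88 - 1.5Q)q_G - (41q_G + 2q_G²). Setting ∂π_G/∂q_G = 0: 47 - 7q_G - (3/2)(q_F) = 0.
Best responses: q_F = (48 - (3/2)q_G)/5, q_G = (47 - (3/2)q_F)/7.
Substituting one into the other gives q_F = 1062/131 and q_G = 652/131.
Total output Q = 1714/131, so price P = 88 - (3/2)·(1714/131) = 68.3740.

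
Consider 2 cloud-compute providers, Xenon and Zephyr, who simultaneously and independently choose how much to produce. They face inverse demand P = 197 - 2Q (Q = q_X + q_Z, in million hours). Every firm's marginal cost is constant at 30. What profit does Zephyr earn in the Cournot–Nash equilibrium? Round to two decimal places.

1549.39

A representative firm's profit is π_i = q_i(197 - 2Q) - 30q_i.
First-order condition (treating rivals' output as given): 167 - 4q_i - 2q_j = 0.
By symmetry each firm produces the same amount; substituting q_j = q_i yields q_i = 167/6.
Price P = 197 - 2·(167/3) = 257/3.
Zephyr's profit: (257/3 - 30)·(167/6) = 1549.3889.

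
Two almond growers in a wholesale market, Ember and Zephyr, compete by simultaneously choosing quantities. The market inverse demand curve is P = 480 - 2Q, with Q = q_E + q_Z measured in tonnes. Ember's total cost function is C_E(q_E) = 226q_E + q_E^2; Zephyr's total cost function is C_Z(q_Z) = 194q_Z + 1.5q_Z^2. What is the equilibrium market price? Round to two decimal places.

352.95

Ember's profit: π_E = (480 - 2Q)q_E - (226q_E + q_E²). Setting ∂π_E/∂q_E = 0: 254 - 6q_E - 2(q_Z) = 0.
Zephyr's first-order condition: 286 - 7q_Z - 2(q_E) = 0.
So q_E = (254 - 2q_Z)/6 and q_Z = (286 - 2q_E)/7.
Solving the pair: q_E = 603/19, q_Z = 604/19.
Total output Q = 1207/19, so price P = 480 - 2·(1207/19) = 352.9474.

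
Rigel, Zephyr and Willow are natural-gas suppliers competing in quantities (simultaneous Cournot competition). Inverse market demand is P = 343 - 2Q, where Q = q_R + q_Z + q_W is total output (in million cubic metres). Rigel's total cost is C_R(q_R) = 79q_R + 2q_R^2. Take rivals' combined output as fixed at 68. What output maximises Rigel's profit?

With rivals' combined output fixed at 68, Rigel's profit is π_R = (343 - 2·68 - 2q_R)q_R - (79q_R + 2q_R²) = (207 - 2q_R)q_R - (79q_R + 2q_R²).
∂π_R/∂q_R = 128 - 8q_R = 0, so q_R = 16.

16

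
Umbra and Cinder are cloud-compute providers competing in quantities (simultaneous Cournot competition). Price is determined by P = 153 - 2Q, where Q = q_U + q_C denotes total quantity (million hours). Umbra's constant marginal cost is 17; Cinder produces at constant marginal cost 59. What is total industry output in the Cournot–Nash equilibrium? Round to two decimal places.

Umbra's profit: π_U = (153 - 2Q)q_U - (17q_U). Setting ∂π_U/∂q_U = 0: 136 - 4q_U - 2(q_C) = 0.
Cinder's profit: π_C = (153 - 2Q)q_C - (59q_C). Setting ∂π_C/∂q_C = 0: 94 - 4q_C - 2(q_U) = 0.
Rearranging gives the reaction functions q_U = (136 - 2q_C)/4 and q_C = (94 - 2q_U)/4.
Solving the pair: q_U = 89/3, q_C = 26/3.
Total output Q = 89/3 + 26/3 = 115/3.

38.33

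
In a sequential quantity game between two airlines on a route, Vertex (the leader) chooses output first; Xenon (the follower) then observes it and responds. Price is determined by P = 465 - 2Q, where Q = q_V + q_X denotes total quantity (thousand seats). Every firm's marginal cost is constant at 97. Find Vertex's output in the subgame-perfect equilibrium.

Solve by backward induction. Given q_V, the follower Xenon maximises π_X = (465 - 2q_V - 2q_X)q_X - 97q_X.
∂π_X/∂q_X = 368 - 2q_V - 4q_X = 0 gives the reaction function q_X = (368 - 2q_V)/4.
Vertex substitutes q_X(q_V) into its own profit: π_V = q_V(465 - 2q_V - (368 - 2q_V)/2) - 97q_V = (281 - q_V)q_V - 97q_V.
Leader FOC: 184 - 2q_V = 0, so q_V = 92.
Then q_X = (368 - 2·92)/4 = 46.

92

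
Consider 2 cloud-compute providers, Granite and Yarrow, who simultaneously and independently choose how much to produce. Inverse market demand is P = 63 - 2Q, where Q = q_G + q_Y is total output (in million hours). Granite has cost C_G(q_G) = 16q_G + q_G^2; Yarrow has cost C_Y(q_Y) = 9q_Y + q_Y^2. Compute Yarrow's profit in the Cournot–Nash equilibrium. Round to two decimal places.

Granite's profit: π_G = (63 - 2Q)q_G - (16q_G + q_G²). Setting ∂π_G/∂q_G = 0: 47 - 6q_G - 2(q_Y) = 0.
Yarrow's profit: π_Y = (63 - 2Q)q_Y - (9q_Y + q_Y²). Setting ∂π_Y/∂q_Y = 0: 54 - 6q_Y - 2(q_G) = 0.
Best responses: q_G = (47 - 2q_Y)/6, q_Y = (54 - 2q_G)/6.
Substituting one into the other gives q_G = 87/16 and q_Y = 115/16.
Price P = 63 - 2·(101/8) = 151/4.
Yarrow's profit: (151/4)·(115/16) - 9·(115/16) - (115/16)² = 154.9805.

154.98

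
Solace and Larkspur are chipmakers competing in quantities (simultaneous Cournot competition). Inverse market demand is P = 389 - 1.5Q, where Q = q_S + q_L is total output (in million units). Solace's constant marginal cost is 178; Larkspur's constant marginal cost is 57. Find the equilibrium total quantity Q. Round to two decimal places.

120.67

Solace's profit: π_S = (389 - 1.5Q)q_S - (178q_S). Setting ∂π_S/∂q_S = 0: 211 - 3q_S - (3/2)(q_L) = 0.
Larkspur's profit: π_L = (389 - 1.5Q)q_L - (57q_L). Setting ∂π_L/∂q_L = 0: 332 - 3q_L - (3/2)(q_S) = 0.
So q_S = (211 - (3/2)q_L)/3 and q_L = (332 - (3/2)q_S)/3.
Substituting one into the other gives q_S = 20 and q_L = 302/3.
Total output Q = 20 + 302/3 = 362/3.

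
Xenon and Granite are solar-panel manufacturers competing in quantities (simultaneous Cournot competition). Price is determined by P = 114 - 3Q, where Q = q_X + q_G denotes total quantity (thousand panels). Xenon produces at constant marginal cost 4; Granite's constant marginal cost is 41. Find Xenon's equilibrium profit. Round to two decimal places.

800.33

Xenon's profit: π_X = (114 - 3Q)q_X - (4q_X). Setting ∂π_X/∂q_X = 0: 110 - 6q_X - 3(q_G) = 0.
Granite's profit: π_G = (114 - 3Q)q_G - (41q_G). Setting ∂π_G/∂q_G = 0: 73 - 6q_G - 3(q_X) = 0.
Rearranging gives the reaction functions q_X = (110 - 3q_G)/6 and q_G = (73 - 3q_X)/6.
Solving the pair: q_X = 49/3, q_G = 4.
Price P = 114 - 3·(61/3) = 53.
Xenon's profit: (53 - 4)·(49/3) = 800.3333.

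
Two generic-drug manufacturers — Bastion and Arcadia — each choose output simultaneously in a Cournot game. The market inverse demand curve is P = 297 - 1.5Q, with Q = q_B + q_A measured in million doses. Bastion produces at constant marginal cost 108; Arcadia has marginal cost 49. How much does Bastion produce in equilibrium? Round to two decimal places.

28.89

Bastion's profit: π_B = (297 - 1.5Q)q_B - (108q_B). Setting ∂π_B/∂q_B = 0: 189 - 3q_B - (3/2)(q_A) = 0.
Arcadia's first-order condition: 248 - 3q_A - (3/2)(q_B) = 0.
Rearranging gives the reaction functions q_B = (189 - (3/2)q_A)/3 and q_A = (248 - (3/2)q_B)/3.
Solving the pair: q_B = 260/9, q_A = 614/9.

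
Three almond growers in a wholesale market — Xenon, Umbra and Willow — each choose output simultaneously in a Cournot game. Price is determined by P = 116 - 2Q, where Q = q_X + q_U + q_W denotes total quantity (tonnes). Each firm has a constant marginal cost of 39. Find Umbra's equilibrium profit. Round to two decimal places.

Each firm earns π_i = (116 - 2Q)q_i - 39q_i.
Setting ∂π_i/∂q_i = 0 with rivals' quantities fixed: 77 - 4q_i - 2·Σ_{j≠i} q_j = 0.
With identical firms every q_j equals q_i, so Σ_{j≠i} q_j = 2q_i and 77 = 8q_i, giving q_i = 77/8.
Price P = 116 - 2·(231/8) = 233/4.
Umbra's profit: (233/4 - 39)·(77/8) = 185.2813.

185.28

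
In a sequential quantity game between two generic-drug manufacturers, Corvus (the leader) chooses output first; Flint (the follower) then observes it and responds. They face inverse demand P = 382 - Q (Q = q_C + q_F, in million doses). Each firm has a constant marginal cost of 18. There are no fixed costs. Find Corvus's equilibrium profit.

Solve by backward induction. Given q_C, the follower Flint maximises π_F = (382 - q_C - q_F)q_F - 18q_F.
Follower FOC: 364 - q_C - 2q_F = 0, so q_F(q_C) = (364 - q_C)/2.
The leader anticipates this reaction. Substituting into P = 382 - Q gives P = 200 - (1/2)q_C, so π_C = (200 - (1/2)q_C)q_C - 18q_C.
The leader's first-order condition 182 - q_C = 0 yields q_C = 182.
Then q_F = (364 - 182)/2 = 91.
Price P = 382 - 273 = 109.
Corvus's profit: (109 - 18)·182 = 16562.

16562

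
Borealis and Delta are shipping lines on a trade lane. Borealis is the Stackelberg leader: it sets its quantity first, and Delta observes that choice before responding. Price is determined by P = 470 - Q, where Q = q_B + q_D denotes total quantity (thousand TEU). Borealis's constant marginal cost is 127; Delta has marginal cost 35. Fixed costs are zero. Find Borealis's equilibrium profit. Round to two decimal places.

The follower Delta best-responds to any q_B: π_D = (470 - Q)q_D - 35q_D.
∂π_D/∂q_D = 435 - q_B - 2q_D = 0 gives the reaction function q_D = (435 - q_B)/2.
The leader anticipates this reaction. Substituting into P = 470 - Q gives P = 505/2 - (1/2)q_B, so π_B = (505/2 - (1/2)q_B)q_B - 127q_B.
The leader's first-order condition 251/2 - q_B = 0 yields q_B = 251/2.
Then q_D = (435 - 251/2)/2 = 619/4.
Price P = 470 - 1121/4 = 759/4.
Borealis's profit: (759/4 - 127)·(251/2) = 7875.1250.

7875.13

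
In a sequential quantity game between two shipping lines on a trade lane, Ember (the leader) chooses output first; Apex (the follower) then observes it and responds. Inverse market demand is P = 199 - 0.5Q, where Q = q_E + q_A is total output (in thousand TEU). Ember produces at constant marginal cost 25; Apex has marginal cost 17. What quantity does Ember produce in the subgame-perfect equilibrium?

166

Solve by backward induction. Given q_E, the follower Apex maximises π_A = (199 - (1/2)q_E - (1/2)q_A)q_A - 17q_A.
∂π_A/∂q_A = 182 - (1/2)q_E - q_A = 0 gives the reaction function q_A = (182 - (1/2)q_E).
Ember substitutes q_A(q_E) into its own profit: π_E = q_E(199 - (1/2)q_E - (182 - (1/2)q_E)/2) - 25q_E = (108 - (1/4)q_E)q_E - 25q_E.
Leader FOC: 83 - (1/2)q_E = 0, so q_E = 166.
Then q_A = (182 - (1/2)·166) = 99.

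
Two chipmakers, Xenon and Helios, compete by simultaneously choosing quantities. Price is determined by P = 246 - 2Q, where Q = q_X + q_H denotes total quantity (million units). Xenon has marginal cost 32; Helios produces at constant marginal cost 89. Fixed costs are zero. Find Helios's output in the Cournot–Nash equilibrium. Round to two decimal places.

Xenon's profit: π_X = (246 - 2Q)q_X - (32q_X). Setting ∂π_X/∂q_X = 0: 214 - 4q_X - 2(q_H) = 0.
Helios's profit: π_H = (246 - 2Q)q_H - (89q_H). Setting ∂π_H/∂q_H = 0: 157 - 4q_H - 2(q_X) = 0.
Rearranging gives the reaction functions q_X = (214 - 2q_H)/4 and q_H = (157 - 2q_X)/4.
Substituting one into the other gives q_X = 271/6 and q_H = 50/3.

16.67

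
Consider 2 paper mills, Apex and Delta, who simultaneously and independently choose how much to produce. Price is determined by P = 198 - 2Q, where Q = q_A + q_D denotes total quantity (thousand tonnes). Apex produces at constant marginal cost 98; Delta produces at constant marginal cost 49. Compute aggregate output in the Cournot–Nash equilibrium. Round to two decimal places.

Apex's profit: π_A = (198 - 2Q)q_A - (98q_A). Setting ∂π_A/∂q_A = 0: 100 - 4q_A - 2(q_D) = 0.
Delta's profit: π_D = (198 - 2Q)q_D - (49q_D). Setting ∂π_D/∂q_D = 0: 149 - 4q_D - 2(q_A) = 0.
So q_A = (100 - 2q_D)/4 and q_D = (149 - 2q_A)/4.
Substituting one into the other gives q_A = 17/2 and q_D = 33.
Total output Q = 17/2 + 33 = 83/2.

41.50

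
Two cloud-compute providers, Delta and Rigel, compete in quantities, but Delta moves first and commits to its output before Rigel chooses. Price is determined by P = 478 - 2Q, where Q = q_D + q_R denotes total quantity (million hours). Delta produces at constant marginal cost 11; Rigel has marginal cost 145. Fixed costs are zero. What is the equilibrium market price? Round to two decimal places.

161.25

Solve by backward induction. Given q_D, the follower Rigel maximises π_R = (478 - 2q_D - 2q_R)q_R - 145q_R.
Follower FOC: 333 - 2q_D - 4q_R = 0, so q_R(q_D) = (333 - 2q_D)/4.
The leader anticipates this reaction. Substituting into P = 478 - 2Q gives P = 623/2 - q_D, so π_D = (623/2 - q_D)q_D - 11q_D.
Maximising: ∂π_D/∂q_D = 601/2 - 2q_D = 0, giving q_D = 601/4.
Then q_R = (333 - 2·(601/4))/4 = 65/8.
Total output Q = 1267/8, so price P = 478 - 2·(1267/8) = 645/4.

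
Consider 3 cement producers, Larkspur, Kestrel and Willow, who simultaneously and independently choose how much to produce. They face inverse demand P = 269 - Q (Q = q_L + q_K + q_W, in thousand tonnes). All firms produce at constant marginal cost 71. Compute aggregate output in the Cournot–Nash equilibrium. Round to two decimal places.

148.50

A representative firm's profit is π_i = q_i(269 - Q) - 71q_i.
First-order condition (treating rivals' output as given): 198 - 2q_i - Σ_{j≠i} q_j = 0.
With identical firms every q_j equals q_i, so Σ_{j≠i} q_j = 2q_i and 198 = 4q_i, giving q_i = 99/2.
Total output Q = 99/2 + 99/2 + 99/2 = 297/2.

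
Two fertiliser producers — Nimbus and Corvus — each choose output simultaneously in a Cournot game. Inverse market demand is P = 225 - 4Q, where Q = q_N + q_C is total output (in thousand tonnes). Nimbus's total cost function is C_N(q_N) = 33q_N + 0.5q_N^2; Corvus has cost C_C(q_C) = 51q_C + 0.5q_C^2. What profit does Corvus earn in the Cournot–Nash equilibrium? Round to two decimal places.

678.25

Nimbus's profit: π_N = (225 - 4Q)q_N - (33q_N + (1/2)q_N²). Setting ∂π_N/∂q_N = 0: 192 - 9q_N - 4(q_C) = 0.
Corvus's profit: π_C = (225 - 4Q)q_C - (51q_C + (1/2)q_C²). Setting ∂π_C/∂q_C = 0: 174 - 9q_C - 4(q_N) = 0.
Best responses: q_N = (192 - 4q_C)/9, q_C = (174 - 4q_N)/9.
Substituting one into the other gives q_N = 1032/65 and q_C = 798/65.
Price P = 225 - 4·(366/13) = 1461/13.
Corvus's profit: (1461/13)·(798/65) - 51·(798/65) - (1/2)(798/65)² = 678.2528.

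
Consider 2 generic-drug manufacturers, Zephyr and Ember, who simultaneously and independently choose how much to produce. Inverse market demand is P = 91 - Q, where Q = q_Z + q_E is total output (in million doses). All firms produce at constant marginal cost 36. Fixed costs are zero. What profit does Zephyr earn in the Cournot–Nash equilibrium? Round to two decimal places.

A representative firm's profit is π_i = q_i(91 - Q) - 36q_i.
Setting ∂π_i/∂q_i = 0 with rivals' quantities fixed: 55 - 2q_i - q_j = 0.
By symmetry each firm produces the same amount; substituting q_j = q_i yields q_i = 55/3.
Price P = 91 - 110/3 = 163/3.
Zephyr's profit: (163/3 - 36)·(55/3) = 336.1111.

336.11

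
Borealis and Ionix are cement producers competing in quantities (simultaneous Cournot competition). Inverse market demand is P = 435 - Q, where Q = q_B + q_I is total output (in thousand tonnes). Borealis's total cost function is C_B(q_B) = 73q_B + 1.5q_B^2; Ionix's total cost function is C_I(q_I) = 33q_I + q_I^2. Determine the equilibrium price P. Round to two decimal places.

Borealis's profit: π_B = (435 - Q)q_B - (73q_B + (3/2)q_B²). Setting ∂π_B/∂q_B = 0: 362 - 5q_B - (q_I) = 0.
Ionix's first-order condition: 402 - 4q_I - (q_B) = 0.
Best responses: q_B = (362 - q_I)/5, q_I = (402 - q_B)/4.
Substituting one into the other gives q_B = 1046/19 and q_I = 1648/19.
Total output Q = 141.7895, so price P = 435 - 141.7895 = 293.2105.

293.21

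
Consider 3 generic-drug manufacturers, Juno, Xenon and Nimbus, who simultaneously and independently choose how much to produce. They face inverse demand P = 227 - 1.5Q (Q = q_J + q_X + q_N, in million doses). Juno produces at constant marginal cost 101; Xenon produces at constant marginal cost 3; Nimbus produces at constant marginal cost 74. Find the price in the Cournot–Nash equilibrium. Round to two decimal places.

Juno's profit: π_J = (227 - 1.5Q)q_J - (101q_J). Setting ∂π_J/∂q_J = 0: 126 - 3q_J - (3/2)(q_X + q_N) = 0.
Xenon's first-order condition: 224 - 3q_X - (3/2)(q_J + q_N) = 0.
Nimbus's first-order condition: 153 - 3q_N - (3/2)(q_J + q_X) = 0.
Adding the 3 first-order conditions: 503 − 6Q = 0, so Q = 503/6.
Back-substituting: q_J = (126 − 503/4)/(3/2) = 1/6, q_X = (224 − 503/4)/(3/2) = 131/2, q_N = (153 − 503/4)/(3/2) = 109/6.
Total output Q = 503/6, so price P = 227 - (3/2)·(503/6) = 405/4.

101.25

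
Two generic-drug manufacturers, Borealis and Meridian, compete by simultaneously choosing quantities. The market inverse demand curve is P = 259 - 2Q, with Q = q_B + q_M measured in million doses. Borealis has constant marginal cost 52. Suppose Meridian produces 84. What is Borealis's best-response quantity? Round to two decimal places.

With the rival's output fixed at 84, Borealis's profit is π_B = (259 - 2·84 - 2q_B)q_B - (52q_B) = (91 - 2q_B)q_B - (52q_B).
∂π_B/∂q_B = 39 - 4q_B = 0, so q_B = 39/4.

9.75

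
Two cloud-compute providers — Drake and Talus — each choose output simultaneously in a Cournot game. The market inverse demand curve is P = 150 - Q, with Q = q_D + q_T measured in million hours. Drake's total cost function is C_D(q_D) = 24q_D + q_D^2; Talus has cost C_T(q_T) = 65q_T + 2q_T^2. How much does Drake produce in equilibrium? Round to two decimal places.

29.17

Drake's profit: π_D = (150 - Q)q_D - (24q_D + q_D²). Setting ∂π_D/∂q_D = 0: 126 - 4q_D - (q_T) = 0.
Talus's first-order condition: 85 - 6q_T - (q_D) = 0.
Rearranging gives the reaction functions q_D = (126 - q_T)/4 and q_T = (85 - q_D)/6.
Solving the pair: q_D = 671/23, q_T = 214/23.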